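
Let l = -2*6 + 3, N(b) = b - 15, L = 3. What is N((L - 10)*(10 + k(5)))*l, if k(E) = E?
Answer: 1080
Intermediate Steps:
N(b) = -15 + b
l = -9 (l = -12 + 3 = -9)
N((L - 10)*(10 + k(5)))*l = (-15 + (3 - 10)*(10 + 5))*(-9) = (-15 - 7*15)*(-9) = (-15 - 105)*(-9) = -120*(-9) = 1080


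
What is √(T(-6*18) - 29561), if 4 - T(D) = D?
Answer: 7*I*√601 ≈ 171.61*I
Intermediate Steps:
T(D) = 4 - D
√(T(-6*18) - 29561) = √((4 - (-6)*18) - 29561) = √((4 - 1*(-108)) - 29561) = √((4 + 108) - 29561) = √(112 - 29561) = √(-29449) = 7*I*√601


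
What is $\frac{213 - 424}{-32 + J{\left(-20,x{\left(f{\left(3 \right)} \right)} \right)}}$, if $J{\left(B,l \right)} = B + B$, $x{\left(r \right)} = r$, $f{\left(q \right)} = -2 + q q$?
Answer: $\frac{211}{72} \approx 2.9306$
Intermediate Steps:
$f{\left(q \right)} = -2 + q^{2}$
$J{\left(B,l \right)} = 2 B$
$\frac{213 - 424}{-32 + J{\left(-20,x{\left(f{\left(3 \right)} \right)} \right)}} = \frac{213 - 424}{-32 + 2 \left(-20\right)} = - \frac{211}{-32 - 40} = - \frac{211}{-72} = \left(-211\right) \left(- \frac{1}{72}\right) = \frac{211}{72}$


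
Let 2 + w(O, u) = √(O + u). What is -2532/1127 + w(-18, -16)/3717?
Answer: -1344814/598437 + I*√34/3717 ≈ -2.2472 + 0.0015687*I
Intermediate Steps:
w(O, u) = -2 + √(O + u)
-2532/1127 + w(-18, -16)/3717 = -2532/1127 + (-2 + √(-18 - 16))/3717 = -2532*1/1127 + (-2 + √(-34))*(1/3717) = -2532/1127 + (-2 + I*√34)*(1/3717) = -2532/1127 + (-2/3717 + I*√34/3717) = -1344814/598437 + I*√34/3717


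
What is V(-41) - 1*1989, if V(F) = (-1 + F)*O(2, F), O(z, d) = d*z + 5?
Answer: 1245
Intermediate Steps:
O(z, d) = 5 + d*z
V(F) = (-1 + F)*(5 + 2*F) (V(F) = (-1 + F)*(5 + F*2) = (-1 + F)*(5 + 2*F))
V(-41) - 1*1989 = (-1 - 41)*(5 + 2*(-41)) - 1*1989 = -42*(5 - 82) - 1989 = -42*(-77) - 1989 = 3234 - 1989 = 1245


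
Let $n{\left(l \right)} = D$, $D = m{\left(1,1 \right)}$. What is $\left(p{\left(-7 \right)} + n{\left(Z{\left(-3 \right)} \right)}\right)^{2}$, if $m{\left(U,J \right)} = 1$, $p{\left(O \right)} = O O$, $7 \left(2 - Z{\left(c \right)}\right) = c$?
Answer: $2500$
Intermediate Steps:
$Z{\left(c \right)} = 2 - \frac{c}{7}$
$p{\left(O \right)} = O^{2}$
$D = 1$
$n{\left(l \right)} = 1$
$\left(p{\left(-7 \right)} + n{\left(Z{\left(-3 \right)} \right)}\right)^{2} = \left(\left(-7\right)^{2} + 1\right)^{2} = \left(49 + 1\right)^{2} = 50^{2} = 2500$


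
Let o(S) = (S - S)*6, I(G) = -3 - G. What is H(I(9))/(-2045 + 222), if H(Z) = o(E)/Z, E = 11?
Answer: 0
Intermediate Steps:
o(S) = 0 (o(S) = 0*6 = 0)
H(Z) = 0 (H(Z) = 0/Z = 0)
H(I(9))/(-2045 + 222) = 0/(-2045 + 222) = 0/(-1823) = 0*(-1/1823) = 0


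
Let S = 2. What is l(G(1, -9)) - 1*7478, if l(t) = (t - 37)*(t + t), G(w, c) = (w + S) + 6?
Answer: -7982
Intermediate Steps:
G(w, c) = 8 + w (G(w, c) = (w + 2) + 6 = (2 + w) + 6 = 8 + w)
l(t) = 2*t*(-37 + t) (l(t) = (-37 + t)*(2*t) = 2*t*(-37 + t))
l(G(1, -9)) - 1*7478 = 2*(8 + 1)*(-37 + (8 + 1)) - 1*7478 = 2*9*(-37 + 9) - 7478 = 2*9*(-28) - 7478 = -504 - 7478 = -7982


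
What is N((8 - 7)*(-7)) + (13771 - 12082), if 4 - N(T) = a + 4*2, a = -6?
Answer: 1691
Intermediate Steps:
N(T) = 2 (N(T) = 4 - (-6 + 4*2) = 4 - (-6 + 8) = 4 - 1*2 = 4 - 2 = 2)
N((8 - 7)*(-7)) + (13771 - 12082) = 2 + (13771 - 12082) = 2 + 1689 = 1691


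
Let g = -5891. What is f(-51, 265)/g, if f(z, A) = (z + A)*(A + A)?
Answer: -113420/5891 ≈ -19.253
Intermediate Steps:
f(z, A) = 2*A*(A + z) (f(z, A) = (A + z)*(2*A) = 2*A*(A + z))
f(-51, 265)/g = (2*265*(265 - 51))/(-5891) = (2*265*214)*(-1/5891) = 113420*(-1/5891) = -113420/5891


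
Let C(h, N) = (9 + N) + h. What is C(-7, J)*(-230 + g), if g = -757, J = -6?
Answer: 3948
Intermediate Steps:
C(h, N) = 9 + N + h
C(-7, J)*(-230 + g) = (9 - 6 - 7)*(-230 - 757) = -4*(-987) = 3948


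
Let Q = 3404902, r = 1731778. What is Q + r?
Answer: 5136680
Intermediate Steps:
Q + r = 3404902 + 1731778 = 5136680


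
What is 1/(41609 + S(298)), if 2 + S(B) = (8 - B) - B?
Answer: 1/41019 ≈ 2.4379e-5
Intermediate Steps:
S(B) = 6 - 2*B (S(B) = -2 + ((8 - B) - B) = -2 + (8 - 2*B) = 6 - 2*B)
1/(41609 + S(298)) = 1/(41609 + (6 - 2*298)) = 1/(41609 + (6 - 596)) = 1/(41609 - 590) = 1/41019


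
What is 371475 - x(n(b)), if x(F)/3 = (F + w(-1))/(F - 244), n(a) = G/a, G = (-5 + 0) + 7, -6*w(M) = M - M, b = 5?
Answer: 75409426/203 ≈ 3.7148e+5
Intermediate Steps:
w(M) = 0 (w(M) = -(M - M)/6 = -⅙*0 = 0)
G = 2 (G = -5 + 7 = 2)
n(a) = 2/a
x(F) = 3*F/(-244 + F) (x(F) = 3*((F + 0)/(F - 244)) = 3*(F/(-244 + F)) = 3*F/(-244 + F))
371475 - x(n(b)) = 371475 - 3*2/5/(-244 + 2/5) = 371475 - 3*2*(⅕)/(-244 + 2*(⅕)) = 371475 - 3*2/(5*(-244 + ⅖)) = 371475 - 3*2/(5*(-1218/5)) = 371475 - 3*2*(-5)/(5*1218) = 371475 - 1*(-1/203) = 371475 + 1/203 = 75409426/203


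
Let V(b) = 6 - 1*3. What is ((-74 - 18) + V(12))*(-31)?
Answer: 2759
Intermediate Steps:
V(b) = 3 (V(b) = 6 - 3 = 3)
((-74 - 18) + V(12))*(-31) = ((-74 - 18) + 3)*(-31) = (-92 + 3)*(-31) = -89*(-31) = 2759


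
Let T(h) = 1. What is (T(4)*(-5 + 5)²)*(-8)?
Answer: 0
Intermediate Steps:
(T(4)*(-5 + 5)²)*(-8) = (1*(-5 + 5)²)*(-8) = (1*0²)*(-8) = (1*0)*(-8) = 0*(-8) = 0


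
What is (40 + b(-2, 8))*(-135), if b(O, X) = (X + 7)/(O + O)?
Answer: -19575/4 ≈ -4893.8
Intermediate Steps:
b(O, X) = (7 + X)/(2*O) (b(O, X) = (7 + X)/((2*O)) = (7 + X)*(1/(2*O)) = (7 + X)/(2*O))
(40 + b(-2, 8))*(-135) = (40 + (½)*(7 + 8)/(-2))*(-135) = (40 + (½)*(-½)*15)*(-135) = (40 - 15/4)*(-135) = (145/4)*(-135) = -19575/4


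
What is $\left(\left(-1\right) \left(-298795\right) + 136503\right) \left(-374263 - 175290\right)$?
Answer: $-239219321794$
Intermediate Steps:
$\left(\left(-1\right) \left(-298795\right) + 136503\right) \left(-374263 - 175290\right) = \left(298795 + 136503\right) \left(-549553\right) = 435298 \left(-549553\right) = -239219321794$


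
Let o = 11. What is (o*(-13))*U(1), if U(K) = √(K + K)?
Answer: -143*√2 ≈ -202.23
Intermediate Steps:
U(K) = √2*√K (U(K) = √(2*K) = √2*√K)
(o*(-13))*U(1) = (11*(-13))*(√2*√1) = -143*√2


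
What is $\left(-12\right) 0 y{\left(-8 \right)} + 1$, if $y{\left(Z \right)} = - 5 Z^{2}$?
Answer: $1$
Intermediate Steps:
$\left(-12\right) 0 y{\left(-8 \right)} + 1 = \left(-12\right) 0 \left(- 5 \left(-8\right)^{2}\right) + 1 = 0 \left(\left(-5\right) 64\right) + 1 = 0 \left(-320\right) + 1 = 0 + 1 = 1$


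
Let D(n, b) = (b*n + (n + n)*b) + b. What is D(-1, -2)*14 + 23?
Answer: 79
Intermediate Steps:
D(n, b) = b + 3*b*n (D(n, b) = (b*n + (2*n)*b) + b = (b*n + 2*b*n) + b = 3*b*n + b = b + 3*b*n)
D(-1, -2)*14 + 23 = -2*(1 + 3*(-1))*14 + 23 = -2*(1 - 3)*14 + 23 = -2*(-2)*14 + 23 = 4*14 + 23 = 56 + 23 = 79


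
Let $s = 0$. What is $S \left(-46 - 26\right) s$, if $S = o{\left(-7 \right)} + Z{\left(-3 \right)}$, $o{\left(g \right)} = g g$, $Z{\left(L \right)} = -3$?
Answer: $0$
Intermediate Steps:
$o{\left(g \right)} = g^{2}$
$S = 46$ ($S = \left(-7\right)^{2} - 3 = 49 - 3 = 46$)
$S \left(-46 - 26\right) s = 46 \left(-46 - 26\right) 0 = 46 \left(-72\right) 0 = \left(-3312\right) 0 = 0$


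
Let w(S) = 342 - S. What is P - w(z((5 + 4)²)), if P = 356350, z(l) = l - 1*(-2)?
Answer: 356091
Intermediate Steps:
z(l) = 2 + l (z(l) = l + 2 = 2 + l)
P - w(z((5 + 4)²)) = 356350 - (342 - (2 + (5 + 4)²)) = 356350 - (342 - (2 + 9²)) = 356350 - (342 - (2 + 81)) = 356350 - (342 - 1*83) = 356350 - (342 - 83) = 356350 - 1*259 = 356350 - 259 = 356091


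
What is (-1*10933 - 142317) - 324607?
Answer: -477857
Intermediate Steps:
(-1*10933 - 142317) - 324607 = (-10933 - 142317) - 324607 = -153250 - 324607 = -477857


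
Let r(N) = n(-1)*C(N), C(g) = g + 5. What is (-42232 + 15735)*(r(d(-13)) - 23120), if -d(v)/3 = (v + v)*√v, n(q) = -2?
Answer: 612875610 + 4133532*I*√13 ≈ 6.1288e+8 + 1.4904e+7*I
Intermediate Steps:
C(g) = 5 + g
d(v) = -6*v^(3/2) (d(v) = -3*(v + v)*√v = -3*2*v*√v = -6*v^(3/2))
r(N) = -10 - 2*N (r(N) = -2*(5 + N) = -10 - 2*N)
(-42232 + 15735)*(r(d(-13)) - 23120) = (-42232 + 15735)*((-10 - (-12)*(-13)^(3/2)) - 23120) = -26497*((-10 - (-12)*(-13*I*√13)) - 23120) = -26497*((-10 - 156*I*√13) - 23120) = -26497*(-23130 - 156*I*√13) = 612875610 + 4133532*I*√13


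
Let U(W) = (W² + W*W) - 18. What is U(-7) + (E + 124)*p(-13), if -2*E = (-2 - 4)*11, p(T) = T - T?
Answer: 80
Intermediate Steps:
p(T) = 0
U(W) = -18 + 2*W² (U(W) = (W² + W²) - 18 = 2*W² - 18 = -18 + 2*W²)
E = 33 (E = -(-2 - 4)*11/2 = -(-3)*11 = -½*(-66) = 33)
U(-7) + (E + 124)*p(-13) = (-18 + 2*(-7)²) + (33 + 124)*0 = (-18 + 2*49) + 157*0 = (-18 + 98) + 0 = 80 + 0 = 80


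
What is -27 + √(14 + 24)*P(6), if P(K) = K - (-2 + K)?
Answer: -27 + 2*√38 ≈ -14.671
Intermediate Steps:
P(K) = 2 (P(K) = K + (2 - K) = 2)
-27 + √(14 + 24)*P(6) = -27 + √(14 + 24)*2 = -27 + √38*2 = -27 + 2*√38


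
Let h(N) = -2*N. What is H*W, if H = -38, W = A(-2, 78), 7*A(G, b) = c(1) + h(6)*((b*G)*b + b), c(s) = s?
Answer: -5513078/7 ≈ -7.8758e+5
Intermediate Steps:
A(G, b) = ⅐ - 12*b/7 - 12*G*b²/7 (A(G, b) = (1 + (-2*6)*((b*G)*b + b))/7 = (1 - 12*((G*b)*b + b))/7 = (1 - 12*(G*b² + b))/7 = (1 - 12*(b + G*b²))/7 = (1 + (-12*b - 12*G*b²))/7 = (1 - 12*b - 12*G*b²)/7 = ⅐ - 12*b/7 - 12*G*b²/7)
W = 145081/7 (W = ⅐ - 12/7*78 - 12/7*(-2)*78² = ⅐ - 936/7 - 12/7*(-2)*6084 = ⅐ - 936/7 + 146016/7 = 145081/7 ≈ 20726.)
H*W = -38*145081/7 = -5513078/7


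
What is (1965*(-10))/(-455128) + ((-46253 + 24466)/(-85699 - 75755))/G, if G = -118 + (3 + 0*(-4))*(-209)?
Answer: 588412398941/13686066475860 ≈ 0.042994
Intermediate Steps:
G = -745 (G = -118 + (3 + 0)*(-209) = -118 + 3*(-209) = -118 - 627 = -745)
(1965*(-10))/(-455128) + ((-46253 + 24466)/(-85699 - 75755))/G = (1965*(-10))/(-455128) + ((-46253 + 24466)/(-85699 - 75755))/(-745) = -19650*(-1/455128) - 21787/(-161454)*(-1/745) = 9825/227564 - 21787*(-1/161454)*(-1/745) = 9825/227564 + (21787/161454)*(-1/745) = 9825/227564 - 21787/120283230 = 588412398941/13686066475860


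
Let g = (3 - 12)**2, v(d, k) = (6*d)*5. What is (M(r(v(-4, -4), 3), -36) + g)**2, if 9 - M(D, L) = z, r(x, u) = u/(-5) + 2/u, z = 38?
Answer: 2704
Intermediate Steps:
v(d, k) = 30*d
r(x, u) = 2/u - u/5 (r(x, u) = u*(-1/5) + 2/u = -u/5 + 2/u = 2/u - u/5)
M(D, L) = -29 (M(D, L) = 9 - 1*38 = 9 - 38 = -29)
g = 81 (g = (-9)**2 = 81)
(M(r(v(-4, -4), 3), -36) + g)**2 = (-29 + 81)**2 = 52**2 = 2704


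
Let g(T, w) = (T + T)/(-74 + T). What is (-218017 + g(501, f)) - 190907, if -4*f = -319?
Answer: -174609546/427 ≈ -4.0892e+5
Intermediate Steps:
f = 319/4 (f = -¼*(-319) = 319/4 ≈ 79.750)
g(T, w) = 2*T/(-74 + T) (g(T, w) = (2*T)/(-74 + T) = 2*T/(-74 + T))
(-218017 + g(501, f)) - 190907 = (-218017 + 2*501/(-74 + 501)) - 190907 = (-218017 + 2*501/427) - 190907 = (-218017 + 2*501*(1/427)) - 190907 = (-218017 + 1002/427) - 190907 = -93092257/427 - 190907 = -174609546/427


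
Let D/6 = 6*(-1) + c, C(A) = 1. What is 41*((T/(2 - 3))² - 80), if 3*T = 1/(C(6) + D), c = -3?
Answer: -82921639/25281 ≈ -3280.0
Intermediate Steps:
D = -54 (D = 6*(6*(-1) - 3) = 6*(-6 - 3) = 6*(-9) = -54)
T = -1/159 (T = 1/(3*(1 - 54)) = (⅓)/(-53) = (⅓)*(-1/53) = -1/159 ≈ -0.0062893)
41*((T/(2 - 3))² - 80) = 41*((-1/(159*(2 - 3)))² - 80) = 41*((-1/159/(-1))² - 80) = 41*((-1/159*(-1))² - 80) = 41*((1/159)² - 80) = 41*(1/25281 - 80) = 41*(-2022479/25281) = -82921639/25281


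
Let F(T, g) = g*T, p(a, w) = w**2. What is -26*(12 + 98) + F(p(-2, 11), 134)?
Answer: 13354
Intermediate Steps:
F(T, g) = T*g
-26*(12 + 98) + F(p(-2, 11), 134) = -26*(12 + 98) + 11**2*134 = -26*110 + 121*134 = -2860 + 16214 = 13354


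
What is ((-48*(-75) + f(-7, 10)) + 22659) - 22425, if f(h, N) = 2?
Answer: 3836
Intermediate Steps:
((-48*(-75) + f(-7, 10)) + 22659) - 22425 = ((-48*(-75) + 2) + 22659) - 22425 = ((3600 + 2) + 22659) - 22425 = (3602 + 22659) - 22425 = 26261 - 22425 = 3836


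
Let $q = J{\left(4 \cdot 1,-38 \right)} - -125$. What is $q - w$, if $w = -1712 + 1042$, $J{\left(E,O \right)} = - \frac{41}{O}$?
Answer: $\frac{30251}{38} \approx 796.08$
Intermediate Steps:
$w = -670$
$q = \frac{4791}{38}$ ($q = - \frac{41}{-38} - -125 = \left(-41\right) \left(- \frac{1}{38}\right) + 125 = \frac{41}{38} + 125 = \frac{4791}{38} \approx 126.08$)
$q - w = \frac{4791}{38} - -670 = \frac{4791}{38} + 670 = \frac{30251}{38}$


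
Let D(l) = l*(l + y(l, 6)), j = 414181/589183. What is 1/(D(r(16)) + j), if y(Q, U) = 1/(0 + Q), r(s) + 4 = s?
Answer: 589183/85845716 ≈ 0.0068633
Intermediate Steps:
r(s) = -4 + s
y(Q, U) = 1/Q
j = 414181/589183 (j = 414181*(1/589183) = 414181/589183 ≈ 0.70298)
D(l) = l*(l + 1/l)
1/(D(r(16)) + j) = 1/((1 + (-4 + 16)²) + 414181/589183) = 1/((1 + 12²) + 414181/589183) = 1/((1 + 144) + 414181/589183) = 1/(145 + 414181/589183) = 1/(85845716/589183) = 589183/85845716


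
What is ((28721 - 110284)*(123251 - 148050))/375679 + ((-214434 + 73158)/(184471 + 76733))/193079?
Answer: 8500823082728617474/1578885140027647 ≈ 5384.1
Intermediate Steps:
((28721 - 110284)*(123251 - 148050))/375679 + ((-214434 + 73158)/(184471 + 76733))/193079 = -81563*(-24799)*(1/375679) - 141276/261204*(1/193079) = 2022680837*(1/375679) - 141276*1/261204*(1/193079) = 2022680837/375679 - 11773/21767*1/193079 = 2022680837/375679 - 11773/4202750593 = 8500823082728617474/1578885140027647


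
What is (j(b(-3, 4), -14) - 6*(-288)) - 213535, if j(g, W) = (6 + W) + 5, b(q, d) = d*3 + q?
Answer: -211810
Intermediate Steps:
b(q, d) = q + 3*d (b(q, d) = 3*d + q = q + 3*d)
j(g, W) = 11 + W
(j(b(-3, 4), -14) - 6*(-288)) - 213535 = ((11 - 14) - 6*(-288)) - 213535 = (-3 + 1728) - 213535 = 1725 - 213535 = -211810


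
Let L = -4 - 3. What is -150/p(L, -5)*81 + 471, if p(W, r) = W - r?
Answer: 6546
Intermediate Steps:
L = -7
-150/p(L, -5)*81 + 471 = -150/(-7 - 1*(-5))*81 + 471 = -150/(-7 + 5)*81 + 471 = -150/(-2)*81 + 471 = -150*(-1)/2*81 + 471 = -25*(-3)*81 + 471 = 75*81 + 471 = 6075 + 471 = 6546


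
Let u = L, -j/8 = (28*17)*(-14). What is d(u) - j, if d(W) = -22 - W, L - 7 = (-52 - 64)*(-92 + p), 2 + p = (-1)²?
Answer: -64129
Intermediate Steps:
p = -1 (p = -2 + (-1)² = -2 + 1 = -1)
j = 53312 (j = -8*28*17*(-14) = -3808*(-14) = -8*(-6664) = 53312)
L = 10795 (L = 7 + (-52 - 64)*(-92 - 1) = 7 - 116*(-93) = 7 + 10788 = 10795)
u = 10795
d(u) - j = (-22 - 1*10795) - 1*53312 = (-22 - 10795) - 53312 = -10817 - 53312 = -64129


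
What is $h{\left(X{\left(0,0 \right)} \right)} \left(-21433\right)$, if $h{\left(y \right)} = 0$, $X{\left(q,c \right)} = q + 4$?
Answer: $0$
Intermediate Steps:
$X{\left(q,c \right)} = 4 + q$
$h{\left(X{\left(0,0 \right)} \right)} \left(-21433\right) = 0 \left(-21433\right) = 0$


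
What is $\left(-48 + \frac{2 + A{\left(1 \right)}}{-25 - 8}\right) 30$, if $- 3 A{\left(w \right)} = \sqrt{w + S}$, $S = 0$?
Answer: $- \frac{47570}{33} \approx -1441.5$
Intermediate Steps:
$A{\left(w \right)} = - \frac{\sqrt{w}}{3}$ ($A{\left(w \right)} = - \frac{\sqrt{w + 0}}{3} = - \frac{\sqrt{w}}{3}$)
$\left(-48 + \frac{2 + A{\left(1 \right)}}{-25 - 8}\right) 30 = \left(-48 + \frac{2 - \frac{\sqrt{1}}{3}}{-25 - 8}\right) 30 = \left(-48 + \frac{2 - \frac{1}{3}}{-33}\right) 30 = \left(-48 + \left(2 - \frac{1}{3}\right) \left(- \frac{1}{33}\right)\right) 30 = \left(-48 + \frac{5}{3} \left(- \frac{1}{33}\right)\right) 30 = \left(-48 - \frac{5}{99}\right) 30 = \left(- \frac{4757}{99}\right) 30 = - \frac{47570}{33}$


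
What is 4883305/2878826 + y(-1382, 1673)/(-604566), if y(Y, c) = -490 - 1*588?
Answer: 1477691772529/870220159758 ≈ 1.6981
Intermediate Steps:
y(Y, c) = -1078 (y(Y, c) = -490 - 588 = -1078)
4883305/2878826 + y(-1382, 1673)/(-604566) = 4883305/2878826 - 1078/(-604566) = 4883305*(1/2878826) - 1078*(-1/604566) = 4883305/2878826 + 539/302283 = 1477691772529/870220159758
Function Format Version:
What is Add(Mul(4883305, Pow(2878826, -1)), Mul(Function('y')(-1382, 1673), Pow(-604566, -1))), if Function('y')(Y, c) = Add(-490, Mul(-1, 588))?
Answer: Rational(1477691772529, 870220159758) ≈ 1.6981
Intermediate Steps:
Function('y')(Y, c) = -1078 (Function('y')(Y, c) = Add(-490, -588) = -1078)
Add(Mul(4883305, Pow(2878826, -1)), Mul(Function('y')(-1382, 1673), Pow(-604566, -1))) = Add(Mul(4883305, Pow(2878826, -1)), Mul(-1078, Pow(-604566, -1))) = Add(Mul(4883305, Rational(1, 2878826)), Mul(-1078, Rational(-1, 604566))) = Add(Rational(4883305, 2878826), Rational(539, 302283)) = Rational(1477691772529, 870220159758)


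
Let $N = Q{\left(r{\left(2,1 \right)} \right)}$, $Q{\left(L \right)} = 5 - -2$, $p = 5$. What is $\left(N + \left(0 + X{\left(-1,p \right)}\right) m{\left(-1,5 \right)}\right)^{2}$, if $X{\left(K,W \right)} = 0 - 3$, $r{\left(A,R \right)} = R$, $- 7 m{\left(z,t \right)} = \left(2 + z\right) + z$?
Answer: $49$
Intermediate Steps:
$m{\left(z,t \right)} = - \frac{2}{7} - \frac{2 z}{7}$ ($m{\left(z,t \right)} = - \frac{\left(2 + z\right) + z}{7} = - \frac{2 + 2 z}{7} = - \frac{2}{7} - \frac{2 z}{7}$)
$X{\left(K,W \right)} = -3$ ($X{\left(K,W \right)} = 0 - 3 = -3$)
$Q{\left(L \right)} = 7$ ($Q{\left(L \right)} = 5 + 2 = 7$)
$N = 7$
$\left(N + \left(0 + X{\left(-1,p \right)}\right) m{\left(-1,5 \right)}\right)^{2} = \left(7 + \left(0 - 3\right) \left(- \frac{2}{7} - - \frac{2}{7}\right)\right)^{2} = \left(7 - 3 \left(- \frac{2}{7} + \frac{2}{7}\right)\right)^{2} = \left(7 - 0\right)^{2} = \left(7 + 0\right)^{2} = 7^{2} = 49$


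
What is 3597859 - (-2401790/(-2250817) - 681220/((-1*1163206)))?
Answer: 4709890002814579469/1309081919651 ≈ 3.5979e+6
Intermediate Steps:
3597859 - (-2401790/(-2250817) - 681220/((-1*1163206))) = 3597859 - (-2401790*(-1/2250817) - 681220/(-1163206)) = 3597859 - (2401790/2250817 - 681220*(-1/1163206)) = 3597859 - (2401790/2250817 + 340610/581603) = 3597859 - 1*2163539047740/1309081919651 = 3597859 - 2163539047740/1309081919651 = 4709890002814579469/1309081919651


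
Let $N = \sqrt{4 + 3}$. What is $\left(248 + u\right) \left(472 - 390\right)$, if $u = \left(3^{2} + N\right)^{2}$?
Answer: $27552 + 1476 \sqrt{7} \approx 31457.0$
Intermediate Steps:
$N = \sqrt{7} \approx 2.6458$
$u = \left(9 + \sqrt{7}\right)^{2}$ ($u = \left(3^{2} + \sqrt{7}\right)^{2} = \left(9 + \sqrt{7}\right)^{2} \approx 135.62$)
$\left(248 + u\right) \left(472 - 390\right) = \left(248 + \left(9 + \sqrt{7}\right)^{2}\right) \left(472 - 390\right) = \left(248 + \left(9 + \sqrt{7}\right)^{2}\right) 82 = 20336 + 82 \left(9 + \sqrt{7}\right)^{2}$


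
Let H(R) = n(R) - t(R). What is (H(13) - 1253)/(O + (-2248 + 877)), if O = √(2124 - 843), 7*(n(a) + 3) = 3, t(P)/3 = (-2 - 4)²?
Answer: 872413/876568 + 1909*√1281/2629704 ≈ 1.0212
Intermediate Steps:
t(P) = 108 (t(P) = 3*(-2 - 4)² = 3*(-6)² = 3*36 = 108)
n(a) = -18/7 (n(a) = -3 + (⅐)*3 = -3 + 3/7 = -18/7)
O = √1281 ≈ 35.791
H(R) = -774/7 (H(R) = -18/7 - 1*108 = -18/7 - 108 = -774/7)
(H(13) - 1253)/(O + (-2248 + 877)) = (-774/7 - 1253)/(√1281 + (-2248 + 877)) = -9545/(7*(√1281 - 1371)) = -9545/(7*(-1371 + √1281))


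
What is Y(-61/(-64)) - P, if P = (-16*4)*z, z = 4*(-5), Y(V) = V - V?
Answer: -1280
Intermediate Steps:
Y(V) = 0
z = -20
P = 1280 (P = -16*4*(-20) = -64*(-20) = 1280)
Y(-61/(-64)) - P = 0 - 1*1280 = 0 - 1280 = -1280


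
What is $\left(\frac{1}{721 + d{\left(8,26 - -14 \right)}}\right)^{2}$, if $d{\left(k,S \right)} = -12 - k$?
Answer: $\frac{1}{491401} \approx 2.035 \cdot 10^{-6}$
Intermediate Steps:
$\left(\frac{1}{721 + d{\left(8,26 - -14 \right)}}\right)^{2} = \left(\frac{1}{721 - 20}\right)^{2} = \left(\frac{1}{701}\right)^{2} = \frac{1}{491401}$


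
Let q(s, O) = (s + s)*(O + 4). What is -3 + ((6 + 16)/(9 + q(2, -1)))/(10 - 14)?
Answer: -137/42 ≈ -3.2619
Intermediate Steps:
q(s, O) = 2*s*(4 + O) (q(s, O) = (2*s)*(4 + O) = 2*s*(4 + O))
-3 + ((6 + 16)/(9 + q(2, -1)))/(10 - 14) = -3 + ((6 + 16)/(9 + 2*2*(4 - 1)))/(10 - 14) = -3 + (22/(9 + 2*2*3))/(-4) = -3 + (22/(9 + 12))*(-1/4) = -3 + (22/21)*(-1/4) = -3 - 11/42 = -137/42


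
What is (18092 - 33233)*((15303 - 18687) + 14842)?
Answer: -173485578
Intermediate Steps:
(18092 - 33233)*((15303 - 18687) + 14842) = -15141*(-3384 + 14842) = -15141*11458 = -173485578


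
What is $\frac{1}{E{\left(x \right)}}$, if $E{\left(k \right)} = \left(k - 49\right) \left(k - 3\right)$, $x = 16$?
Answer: $- \frac{1}{429} \approx -0.002331$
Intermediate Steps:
$E{\left(k \right)} = \left(-49 + k\right) \left(-3 + k\right)$
$\frac{1}{E{\left(x \right)}} = \frac{1}{147 + 16^{2} - 832} = \frac{1}{147 + 256 - 832} = \frac{1}{-429} = - \frac{1}{429}$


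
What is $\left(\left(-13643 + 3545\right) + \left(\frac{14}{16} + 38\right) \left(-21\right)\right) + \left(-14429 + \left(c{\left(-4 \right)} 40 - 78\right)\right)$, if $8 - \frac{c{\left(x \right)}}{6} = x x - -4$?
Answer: $- \frac{226411}{8} \approx -28301.0$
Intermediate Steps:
$c{\left(x \right)} = 24 - 6 x^{2}$ ($c{\left(x \right)} = 48 - 6 \left(x x - -4\right) = 48 - 6 \left(x^{2} + 4\right) = 48 - 6 \left(4 + x^{2}\right) = 48 - \left(24 + 6 x^{2}\right) = 24 - 6 x^{2}$)
$\left(\left(-13643 + 3545\right) + \left(\frac{14}{16} + 38\right) \left(-21\right)\right) + \left(-14429 + \left(c{\left(-4 \right)} 40 - 78\right)\right) = \left(\left(-13643 + 3545\right) + \left(\frac{14}{16} + 38\right) \left(-21\right)\right) - \left(14507 - \left(24 - 6 \left(-4\right)^{2}\right) 40\right) = \left(-10098 + \left(14 \cdot \frac{1}{16} + 38\right) \left(-21\right)\right) - \left(14507 - \left(24 - 96\right) 40\right) = \left(-10098 + \left(\frac{7}{8} + 38\right) \left(-21\right)\right) - \left(14507 - \left(24 - 96\right) 40\right) = \left(-10098 + \frac{311}{8} \left(-21\right)\right) - 17387 = \left(-10098 - \frac{6531}{8}\right) - 17387 = - \frac{87315}{8} - 17387 = - \frac{226411}{8}$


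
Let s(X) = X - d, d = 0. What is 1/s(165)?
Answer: 1/165 ≈ 0.0060606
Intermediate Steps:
s(X) = X (s(X) = X - 1*0 = X + 0 = X)
1/s(165) = 1/165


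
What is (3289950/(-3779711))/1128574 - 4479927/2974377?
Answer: -3184993458153716138/2114625179404992163 ≈ -1.5062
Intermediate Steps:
(3289950/(-3779711))/1128574 - 4479927/2974377 = (3289950*(-1/3779711))*(1/1128574) - 4479927*1/2974377 = -3289950/3779711*1/1128574 - 1493309/991459 = -1644975/2132841781057 - 1493309/991459 = -3184993458153716138/2114625179404992163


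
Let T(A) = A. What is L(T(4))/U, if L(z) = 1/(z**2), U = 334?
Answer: 1/5344 ≈ 0.00018713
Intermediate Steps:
L(z) = z**(-2)
L(T(4))/U = 1/(4**2*334) = (1/16)*(1/334) = 1/5344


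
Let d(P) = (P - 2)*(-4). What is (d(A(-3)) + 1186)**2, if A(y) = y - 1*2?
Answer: 1473796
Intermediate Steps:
A(y) = -2 + y (A(y) = y - 2 = -2 + y)
d(P) = 8 - 4*P (d(P) = (-2 + P)*(-4) = 8 - 4*P)
(d(A(-3)) + 1186)**2 = ((8 - 4*(-2 - 3)) + 1186)**2 = ((8 - 4*(-5)) + 1186)**2 = ((8 + 20) + 1186)**2 = (28 + 1186)**2 = 1214**2 = 1473796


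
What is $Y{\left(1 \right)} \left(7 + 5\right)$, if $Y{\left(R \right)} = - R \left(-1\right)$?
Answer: $12$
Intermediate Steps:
$Y{\left(R \right)} = R$ ($Y{\left(R \right)} = - \left(-1\right) R = R$)
$Y{\left(1 \right)} \left(7 + 5\right) = 1 \left(7 + 5\right) = 1 \cdot 12 = 12$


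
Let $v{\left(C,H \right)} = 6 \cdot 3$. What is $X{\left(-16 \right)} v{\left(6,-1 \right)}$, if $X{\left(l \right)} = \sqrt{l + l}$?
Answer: $72 i \sqrt{2} \approx 101.82 i$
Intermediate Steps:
$v{\left(C,H \right)} = 18$
$X{\left(l \right)} = \sqrt{2} \sqrt{l}$ ($X{\left(l \right)} = \sqrt{2 l} = \sqrt{2} \sqrt{l}$)
$X{\left(-16 \right)} v{\left(6,-1 \right)} = \sqrt{2} \sqrt{-16} \cdot 18 = \sqrt{2} \cdot 4 i 18 = 4 i \sqrt{2} \cdot 18 = 72 i \sqrt{2}$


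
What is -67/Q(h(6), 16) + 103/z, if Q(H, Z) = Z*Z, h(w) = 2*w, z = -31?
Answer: -28445/7936 ≈ -3.5843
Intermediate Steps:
Q(H, Z) = Z²
-67/Q(h(6), 16) + 103/z = -67/(16²) + 103/(-31) = -67/256 + 103*(-1/31) = -67*1/256 - 103/31 = -67/256 - 103/31 = -28445/7936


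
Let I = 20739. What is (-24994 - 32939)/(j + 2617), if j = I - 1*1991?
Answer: -57933/21365 ≈ -2.7116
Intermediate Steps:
j = 18748 (j = 20739 - 1*1991 = 20739 - 1991 = 18748)
(-24994 - 32939)/(j + 2617) = (-24994 - 32939)/(18748 + 2617) = -57933/21365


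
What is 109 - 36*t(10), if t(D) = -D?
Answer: 469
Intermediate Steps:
109 - 36*t(10) = 109 - (-36)*10 = 109 - 36*(-10) = 109 + 360 = 469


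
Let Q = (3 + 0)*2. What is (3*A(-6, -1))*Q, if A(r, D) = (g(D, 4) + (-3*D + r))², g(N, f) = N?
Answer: 288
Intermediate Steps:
A(r, D) = (r - 2*D)² (A(r, D) = (D + (-3*D + r))² = (D + (r - 3*D))² = (r - 2*D)²)
Q = 6 (Q = 3*2 = 6)
(3*A(-6, -1))*Q = (3*(-6 - 2*(-1))²)*6 = (3*(-6 + 2)²)*6 = (3*(-4)²)*6 = (3*16)*6 = 48*6 = 288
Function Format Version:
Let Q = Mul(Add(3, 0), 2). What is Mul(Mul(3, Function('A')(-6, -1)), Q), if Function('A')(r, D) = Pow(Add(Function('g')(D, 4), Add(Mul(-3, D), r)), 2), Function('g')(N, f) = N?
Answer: 288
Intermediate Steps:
Function('A')(r, D) = Pow(Add(r, Mul(-2, D)), 2) (Function('A')(r, D) = Pow(Add(D, Add(Mul(-3, D), r)), 2) = Pow(Add(D, Add(r, Mul(-3, D))), 2) = Pow(Add(r, Mul(-2, D)), 2))
Q = 6 (Q = Mul(3, 2) = 6)
Mul(Mul(3, Function('A')(-6, -1)), Q) = Mul(Mul(3, Pow(Add(-6, Mul(-2, -1)), 2)), 6) = Mul(Mul(3, Pow(Add(-6, 2), 2)), 6) = Mul(Mul(3, Pow(-4, 2)), 6) = Mul(Mul(3, 16), 6) = Mul(48, 6) = 288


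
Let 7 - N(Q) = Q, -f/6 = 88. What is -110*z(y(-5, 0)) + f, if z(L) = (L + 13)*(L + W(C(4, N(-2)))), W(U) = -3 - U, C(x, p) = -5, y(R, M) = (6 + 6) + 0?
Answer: -39028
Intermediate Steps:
f = -528 (f = -6*88 = -528)
N(Q) = 7 - Q
y(R, M) = 12 (y(R, M) = 12 + 0 = 12)
z(L) = (2 + L)*(13 + L) (z(L) = (L + 13)*(L + (-3 - 1*(-5))) = (13 + L)*(L + (-3 + 5)) = (13 + L)*(L + 2) = (13 + L)*(2 + L) = (2 + L)*(13 + L))
-110*z(y(-5, 0)) + f = -110*(26 + 12**2 + 15*12) - 528 = -110*(26 + 144 + 180) - 528 = -110*350 - 528 = -38500 - 528 = -39028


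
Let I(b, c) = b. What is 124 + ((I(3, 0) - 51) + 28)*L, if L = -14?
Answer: 404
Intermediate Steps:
124 + ((I(3, 0) - 51) + 28)*L = 124 + ((3 - 51) + 28)*(-14) = 124 + (-48 + 28)*(-14) = 124 - 20*(-14) = 124 + 280 = 404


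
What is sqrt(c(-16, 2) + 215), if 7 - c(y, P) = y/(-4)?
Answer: sqrt(218) ≈ 14.765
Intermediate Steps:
c(y, P) = 7 + y/4 (c(y, P) = 7 - y/(-4) = 7 - y*(-1)/4 = 7 - (-1)*y/4 = 7 + y/4)
sqrt(c(-16, 2) + 215) = sqrt((7 + (1/4)*(-16)) + 215) = sqrt((7 - 4) + 215) = sqrt(3 + 215) = sqrt(218)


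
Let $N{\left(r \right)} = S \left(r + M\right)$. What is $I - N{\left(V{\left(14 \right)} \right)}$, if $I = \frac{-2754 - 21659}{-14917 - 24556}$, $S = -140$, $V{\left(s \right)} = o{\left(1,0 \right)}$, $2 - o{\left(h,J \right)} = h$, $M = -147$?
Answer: $- \frac{806803707}{39473} \approx -20439.0$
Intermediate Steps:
$o{\left(h,J \right)} = 2 - h$
$V{\left(s \right)} = 1$ ($V{\left(s \right)} = 2 - 1 = 1$)
$I = \frac{24413}{39473}$ ($I = - \frac{24413}{-39473} = \left(-24413\right) \left(- \frac{1}{39473}\right) = \frac{24413}{39473} \approx 0.61847$)
$N{\left(r \right)} = 20580 - 140 r$ ($N{\left(r \right)} = - 140 \left(r - 147\right) = - 140 \left(-147 + r\right) = 20580 - 140 r$)
$I - N{\left(V{\left(14 \right)} \right)} = \frac{24413}{39473} - \left(20580 - 140\right) = \frac{24413}{39473} - 20440 = - \frac{806803707}{39473}$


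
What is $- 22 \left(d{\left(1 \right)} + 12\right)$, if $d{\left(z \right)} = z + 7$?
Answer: $-440$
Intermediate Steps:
$d{\left(z \right)} = 7 + z$
$- 22 \left(d{\left(1 \right)} + 12\right) = - 22 \left(\left(7 + 1\right) + 12\right) = - 22 \left(8 + 12\right) = \left(-22\right) 20 = -440$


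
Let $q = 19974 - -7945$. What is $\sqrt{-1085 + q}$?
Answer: $\sqrt{26834} \approx 163.81$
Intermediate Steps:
$q = 27919$ ($q = 19974 + 7945 = 27919$)
$\sqrt{-1085 + q} = \sqrt{-1085 + 27919} = \sqrt{26834}$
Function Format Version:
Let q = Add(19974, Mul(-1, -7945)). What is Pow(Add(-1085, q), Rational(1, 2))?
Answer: Pow(26834, Rational(1, 2)) ≈ 163.81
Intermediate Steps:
q = 27919 (q = Add(19974, 7945) = 27919)
Pow(Add(-1085, q), Rational(1, 2)) = Pow(Add(-1085, 27919), Rational(1, 2)) = Pow(26834, Rational(1, 2))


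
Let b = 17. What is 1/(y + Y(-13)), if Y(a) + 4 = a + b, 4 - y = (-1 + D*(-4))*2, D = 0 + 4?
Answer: 1/38 ≈ 0.026316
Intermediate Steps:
D = 4
y = 38 (y = 4 - (-1 + 4*(-4))*2 = 4 - (-1 - 16)*2 = 4 - (-17)*2 = 4 - 1*(-34) = 4 + 34 = 38)
Y(a) = 13 + a (Y(a) = -4 + (a + 17) = -4 + (17 + a) = 13 + a)
1/(y + Y(-13)) = 1/(38 + (13 - 13)) = 1/(38 + 0) = 1/38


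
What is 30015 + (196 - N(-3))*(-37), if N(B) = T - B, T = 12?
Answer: 23318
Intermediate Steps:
N(B) = 12 - B
30015 + (196 - N(-3))*(-37) = 30015 + (196 - (12 - 1*(-3)))*(-37) = 30015 + (196 - (12 + 3))*(-37) = 30015 + (196 - 1*15)*(-37) = 30015 + (196 - 15)*(-37) = 30015 + 181*(-37) = 30015 - 6697 = 23318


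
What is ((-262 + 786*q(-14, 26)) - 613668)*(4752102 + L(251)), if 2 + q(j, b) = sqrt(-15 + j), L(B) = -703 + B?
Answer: -2924650078300 + 3734796900*I*sqrt(29) ≈ -2.9247e+12 + 2.0113e+10*I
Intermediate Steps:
q(j, b) = -2 + sqrt(-15 + j)
((-262 + 786*q(-14, 26)) - 613668)*(4752102 + L(251)) = ((-262 + 786*(-2 + sqrt(-15 - 14))) - 613668)*(4752102 + (-703 + 251)) = ((-262 + 786*(-2 + sqrt(-29))) - 613668)*(4752102 - 452) = ((-262 + 786*(-2 + I*sqrt(29))) - 613668)*4751650 = ((-262 + (-1572 + 786*I*sqrt(29))) - 613668)*4751650 = ((-1834 + 786*I*sqrt(29)) - 613668)*4751650 = (-615502 + 786*I*sqrt(29))*4751650 = -2924650078300 + 3734796900*I*sqrt(29)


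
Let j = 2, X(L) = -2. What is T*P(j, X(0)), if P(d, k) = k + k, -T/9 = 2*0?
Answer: 0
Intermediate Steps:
T = 0 (T = -18*0 = -9*0 = 0)
P(d, k) = 2*k
T*P(j, X(0)) = 0*(2*(-2)) = 0*(-4) = 0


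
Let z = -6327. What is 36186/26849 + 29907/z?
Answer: -63780469/18874847 ≈ -3.3791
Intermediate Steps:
36186/26849 + 29907/z = 36186/26849 + 29907/(-6327) = 36186*(1/26849) + 29907*(-1/6327) = 36186/26849 - 3323/703 = -63780469/18874847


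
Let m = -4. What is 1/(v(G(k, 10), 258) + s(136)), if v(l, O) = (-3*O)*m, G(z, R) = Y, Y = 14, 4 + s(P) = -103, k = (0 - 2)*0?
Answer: 1/2989 ≈ 0.00033456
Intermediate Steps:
k = 0 (k = -2*0 = 0)
s(P) = -107 (s(P) = -4 - 103 = -107)
G(z, R) = 14
v(l, O) = 12*O (v(l, O) = -3*O*(-4) = 12*O)
1/(v(G(k, 10), 258) + s(136)) = 1/(12*258 - 107) = 1/(3096 - 107) = 1/2989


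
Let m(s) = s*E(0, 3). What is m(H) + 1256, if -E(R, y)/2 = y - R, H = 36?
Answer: 1040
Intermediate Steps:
E(R, y) = -2*y + 2*R (E(R, y) = -2*(y - R) = -2*y + 2*R)
m(s) = -6*s (m(s) = s*(-2*3 + 2*0) = s*(-6 + 0) = s*(-6) = -6*s)
m(H) + 1256 = -6*36 + 1256 = -216 + 1256 = 1040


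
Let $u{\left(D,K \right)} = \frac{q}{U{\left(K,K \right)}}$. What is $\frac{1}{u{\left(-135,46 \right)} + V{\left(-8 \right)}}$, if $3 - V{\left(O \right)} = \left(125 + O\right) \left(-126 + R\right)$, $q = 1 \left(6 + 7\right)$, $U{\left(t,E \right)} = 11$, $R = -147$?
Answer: $\frac{11}{351397} \approx 3.1304 \cdot 10^{-5}$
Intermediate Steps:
$q = 13$ ($q = 1 \cdot 13 = 13$)
$u{\left(D,K \right)} = \frac{13}{11}$
$V{\left(O \right)} = 34128 + 273 O$ ($V{\left(O \right)} = 3 - \left(125 + O\right) \left(-126 - 147\right) = 3 - \left(125 + O\right) \left(-273\right) = 3 - \left(-34125 - 273 O\right) = 3 + \left(34125 + 273 O\right) = 34128 + 273 O$)
$\frac{1}{u{\left(-135,46 \right)} + V{\left(-8 \right)}} = \frac{1}{\frac{13}{11} + \left(34128 + 273 \left(-8\right)\right)} = \frac{1}{\frac{13}{11} + \left(34128 - 2184\right)} = \frac{1}{\frac{13}{11} + 31944} = \frac{1}{\frac{351397}{11}} = \frac{11}{351397}$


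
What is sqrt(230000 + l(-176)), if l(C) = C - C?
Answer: 100*sqrt(23) ≈ 479.58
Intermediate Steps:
l(C) = 0
sqrt(230000 + l(-176)) = sqrt(230000 + 0) = sqrt(230000) = 100*sqrt(23)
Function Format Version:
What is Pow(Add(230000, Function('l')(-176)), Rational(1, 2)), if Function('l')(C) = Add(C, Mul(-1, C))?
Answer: Mul(100, Pow(23, Rational(1, 2))) ≈ 479.58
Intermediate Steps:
Function('l')(C) = 0
Pow(Add(230000, Function('l')(-176)), Rational(1, 2)) = Pow(Add(230000, 0), Rational(1, 2)) = Pow(230000, Rational(1, 2)) = Mul(100, Pow(23, Rational(1, 2)))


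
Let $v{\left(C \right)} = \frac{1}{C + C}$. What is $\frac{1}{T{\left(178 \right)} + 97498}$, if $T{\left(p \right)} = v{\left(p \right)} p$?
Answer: $\frac{2}{194997} \approx 1.0257 \cdot 10^{-5}$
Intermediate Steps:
$v{\left(C \right)} = \frac{1}{2 C}$
$T{\left(p \right)} = \frac{1}{2}$ ($T{\left(p \right)} = \frac{1}{2 p} p = \frac{1}{2}$)
$\frac{1}{T{\left(178 \right)} + 97498} = \frac{1}{\frac{1}{2} + 97498} = \frac{1}{\frac{194997}{2}} = \frac{2}{194997}$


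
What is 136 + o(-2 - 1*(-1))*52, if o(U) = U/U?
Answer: 188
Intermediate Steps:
o(U) = 1
136 + o(-2 - 1*(-1))*52 = 136 + 1*52 = 136 + 52 = 188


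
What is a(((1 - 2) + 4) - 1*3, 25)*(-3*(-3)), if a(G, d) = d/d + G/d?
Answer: 9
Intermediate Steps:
a(G, d) = 1 + G/d
a(((1 - 2) + 4) - 1*3, 25)*(-3*(-3)) = (((((1 - 2) + 4) - 1*3) + 25)/25)*(-3*(-3)) = ((((-1 + 4) - 3) + 25)/25)*9 = (((3 - 3) + 25)/25)*9 = ((0 + 25)/25)*9 = ((1/25)*25)*9 = 1*9 = 9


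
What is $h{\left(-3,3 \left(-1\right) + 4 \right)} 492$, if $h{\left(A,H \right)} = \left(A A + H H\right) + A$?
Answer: $3444$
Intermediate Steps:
$h{\left(A,H \right)} = A + A^{2} + H^{2}$ ($h{\left(A,H \right)} = \left(A^{2} + H^{2}\right) + A = A + A^{2} + H^{2}$)
$h{\left(-3,3 \left(-1\right) + 4 \right)} 492 = \left(-3 + \left(-3\right)^{2} + \left(3 \left(-1\right) + 4\right)^{2}\right) 492 = \left(-3 + 9 + \left(-3 + 4\right)^{2}\right) 492 = \left(-3 + 9 + 1^{2}\right) 492 = \left(-3 + 9 + 1\right) 492 = 7 \cdot 492 = 3444$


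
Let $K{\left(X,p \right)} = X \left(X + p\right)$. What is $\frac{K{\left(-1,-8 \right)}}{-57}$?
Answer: $- \frac{3}{19} \approx -0.15789$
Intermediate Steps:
$\frac{K{\left(-1,-8 \right)}}{-57} = \frac{\left(-1\right) \left(-1 - 8\right)}{-57} = \left(-1\right) \left(-9\right) \left(- \frac{1}{57}\right) = 9 \left(- \frac{1}{57}\right) = - \frac{3}{19}$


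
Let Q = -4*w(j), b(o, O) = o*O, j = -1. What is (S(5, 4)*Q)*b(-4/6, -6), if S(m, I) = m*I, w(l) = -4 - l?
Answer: 960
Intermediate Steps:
b(o, O) = O*o
S(m, I) = I*m
Q = 12 (Q = -4*(-4 - 1*(-1)) = -4*(-4 + 1) = -4*(-3) = 12)
(S(5, 4)*Q)*b(-4/6, -6) = ((4*5)*12)*(-(-24)/6) = (20*12)*(-(-24)/6) = 240*(-6*(-2/3)) = 240*4 = 960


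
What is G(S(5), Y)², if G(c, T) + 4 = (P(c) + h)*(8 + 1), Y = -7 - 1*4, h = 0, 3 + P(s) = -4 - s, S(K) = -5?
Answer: 484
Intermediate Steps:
P(s) = -7 - s (P(s) = -3 + (-4 - s) = -7 - s)
Y = -11 (Y = -7 - 4 = -11)
G(c, T) = -67 - 9*c (G(c, T) = -4 + ((-7 - c) + 0)*(8 + 1) = -4 + (-7 - c)*9 = -4 + (-63 - 9*c) = -67 - 9*c)
G(S(5), Y)² = (-67 - 9*(-5))² = (-67 + 45)² = (-22)² = 484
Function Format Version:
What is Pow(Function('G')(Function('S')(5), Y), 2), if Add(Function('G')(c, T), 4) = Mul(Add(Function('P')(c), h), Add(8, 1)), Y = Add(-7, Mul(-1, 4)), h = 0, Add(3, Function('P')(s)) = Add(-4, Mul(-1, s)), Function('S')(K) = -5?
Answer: 484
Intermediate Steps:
Function('P')(s) = Add(-7, Mul(-1, s)) (Function('P')(s) = Add(-3, Add(-4, Mul(-1, s))) = Add(-7, Mul(-1, s)))
Y = -11 (Y = Add(-7, -4) = -11)
Function('G')(c, T) = Add(-67, Mul(-9, c)) (Function('G')(c, T) = Add(-4, Mul(Add(Add(-7, Mul(-1, c)), 0), Add(8, 1))) = Add(-4, Mul(Add(-7, Mul(-1, c)), 9)) = Add(-4, Add(-63, Mul(-9, c))) = Add(-67, Mul(-9, c)))
Pow(Function('G')(Function('S')(5), Y), 2) = Pow(Add(-67, Mul(-9, -5)), 2) = Pow(Add(-67, 45), 2) = Pow(-22, 2) = 484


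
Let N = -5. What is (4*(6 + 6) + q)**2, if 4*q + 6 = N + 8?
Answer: 35721/16 ≈ 2232.6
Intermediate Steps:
q = -3/4 (q = -3/2 + (-5 + 8)/4 = -3/2 + (1/4)*3 = -3/2 + 3/4 = -3/4 ≈ -0.75000)
(4*(6 + 6) + q)**2 = (4*(6 + 6) - 3/4)**2 = (4*12 - 3/4)**2 = (48 - 3/4)**2 = (189/4)**2 = 35721/16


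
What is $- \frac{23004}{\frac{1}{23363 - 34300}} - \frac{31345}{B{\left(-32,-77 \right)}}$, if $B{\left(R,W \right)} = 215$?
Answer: $\frac{10818567895}{43} \approx 2.5159 \cdot 10^{8}$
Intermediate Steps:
$- \frac{23004}{\frac{1}{23363 - 34300}} - \frac{31345}{B{\left(-32,-77 \right)}} = - \frac{23004}{\frac{1}{23363 - 34300}} - \frac{31345}{215} = - \frac{23004}{\frac{1}{-10937}} - \frac{6269}{43} = - \frac{23004}{- \frac{1}{10937}} - \frac{6269}{43} = \left(-23004\right) \left(-10937\right) - \frac{6269}{43} = 251594748 - \frac{6269}{43} = \frac{10818567895}{43}$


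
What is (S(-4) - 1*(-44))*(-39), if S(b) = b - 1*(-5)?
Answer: -1755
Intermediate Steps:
S(b) = 5 + b (S(b) = b + 5 = 5 + b)
(S(-4) - 1*(-44))*(-39) = ((5 - 4) - 1*(-44))*(-39) = (1 + 44)*(-39) = 45*(-39) = -1755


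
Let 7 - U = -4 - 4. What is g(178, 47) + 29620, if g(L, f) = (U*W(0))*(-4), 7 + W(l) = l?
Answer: 30040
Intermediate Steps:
W(l) = -7 + l
U = 15 (U = 7 - (-4 - 4) = 7 - 1*(-8) = 7 + 8 = 15)
g(L, f) = 420 (g(L, f) = (15*(-7 + 0))*(-4) = (15*(-7))*(-4) = -105*(-4) = 420)
g(178, 47) + 29620 = 420 + 29620 = 30040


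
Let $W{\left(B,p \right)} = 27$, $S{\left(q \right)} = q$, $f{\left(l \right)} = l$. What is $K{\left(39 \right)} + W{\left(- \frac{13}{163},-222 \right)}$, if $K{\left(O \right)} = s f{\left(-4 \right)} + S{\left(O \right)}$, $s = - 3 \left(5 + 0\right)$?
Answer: $126$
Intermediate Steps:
$s = -15$ ($s = \left(-3\right) 5 = -15$)
$K{\left(O \right)} = 60 + O$ ($K{\left(O \right)} = \left(-15\right) \left(-4\right) + O = 60 + O$)
$K{\left(39 \right)} + W{\left(- \frac{13}{163},-222 \right)} = \left(60 + 39\right) + 27 = 99 + 27 = 126$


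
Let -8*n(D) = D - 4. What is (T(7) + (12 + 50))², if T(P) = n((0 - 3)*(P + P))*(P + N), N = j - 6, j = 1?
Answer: 21609/4 ≈ 5402.3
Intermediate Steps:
n(D) = ½ - D/8 (n(D) = -(D - 4)/8 = -(-4 + D)/8 = ½ - D/8)
N = -5 (N = 1 - 6 = -5)
T(P) = (½ + 3*P/4)*(-5 + P) (T(P) = (½ - (0 - 3)*(P + P)/8)*(P - 5) = (½ - (-3)*2*P/8)*(-5 + P) = (½ - (-3)*P/4)*(-5 + P) = (½ + 3*P/4)*(-5 + P))
(T(7) + (12 + 50))² = ((-5/2 - 13/4*7 + (¾)*7²) + (12 + 50))² = ((-5/2 - 91/4 + (¾)*49) + 62)² = ((-5/2 - 91/4 + 147/4) + 62)² = (23/2 + 62)² = (147/2)² = 21609/4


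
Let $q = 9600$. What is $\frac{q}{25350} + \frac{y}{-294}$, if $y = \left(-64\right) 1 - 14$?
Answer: $\frac{5333}{8281} \approx 0.644$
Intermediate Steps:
$y = -78$ ($y = -64 - 14 = -78$)
$\frac{q}{25350} + \frac{y}{-294} = \frac{9600}{25350} - \frac{78}{-294} = 9600 \cdot \frac{1}{25350} - - \frac{13}{49} = \frac{64}{169} + \frac{13}{49} = \frac{5333}{8281}$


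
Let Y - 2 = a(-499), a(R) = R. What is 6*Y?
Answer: -2982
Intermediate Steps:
Y = -497 (Y = 2 - 499 = -497)
6*Y = 6*(-497) = -2982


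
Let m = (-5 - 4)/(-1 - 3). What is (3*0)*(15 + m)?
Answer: 0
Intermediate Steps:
m = 9/4 (m = -9/(-4) = -9*(-1/4) = 9/4 ≈ 2.2500)
(3*0)*(15 + m) = (3*0)*(15 + 9/4) = 0*(69/4) = 0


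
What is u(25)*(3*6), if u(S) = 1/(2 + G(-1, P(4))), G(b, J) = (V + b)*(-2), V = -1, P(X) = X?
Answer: 3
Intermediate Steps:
G(b, J) = 2 - 2*b (G(b, J) = (-1 + b)*(-2) = 2 - 2*b)
u(S) = 1/6 (u(S) = 1/(2 + (2 - 2*(-1))) = 1/(2 + (2 + 2)) = 1/(2 + 4) = 1/6)
u(25)*(3*6) = (3*6)/6 = (1/6)*18 = 3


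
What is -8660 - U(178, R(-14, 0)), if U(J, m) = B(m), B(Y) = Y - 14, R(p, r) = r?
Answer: -8646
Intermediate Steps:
B(Y) = -14 + Y
U(J, m) = -14 + m
-8660 - U(178, R(-14, 0)) = -8660 - (-14 + 0) = -8660 - 1*(-14) = -8660 + 14 = -8646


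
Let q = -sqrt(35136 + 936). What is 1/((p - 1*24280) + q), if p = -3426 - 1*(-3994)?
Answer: -988/23425953 + sqrt(1002)/93703812 ≈ -4.1838e-5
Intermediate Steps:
p = 568 (p = -3426 + 3994 = 568)
q = -6*sqrt(1002) (q = -sqrt(36072) = -6*sqrt(1002) ≈ -189.93)
1/((p - 1*24280) + q) = 1/((568 - 1*24280) - 6*sqrt(1002)) = 1/((568 - 24280) - 6*sqrt(1002)) = 1/(-23712 - 6*sqrt(1002))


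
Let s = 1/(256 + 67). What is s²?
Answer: 1/104329 ≈ 9.5851e-6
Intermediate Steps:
s = 1/323 ≈ 0.0030960
s² = (1/323)² = 1/104329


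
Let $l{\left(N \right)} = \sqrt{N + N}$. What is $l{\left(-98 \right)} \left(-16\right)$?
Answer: $- 224 i \approx - 224.0 i$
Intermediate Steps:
$l{\left(N \right)} = \sqrt{2} \sqrt{N}$ ($l{\left(N \right)} = \sqrt{2 N} = \sqrt{2} \sqrt{N}$)
$l{\left(-98 \right)} \left(-16\right) = \sqrt{2} \sqrt{-98} \left(-16\right) = \sqrt{2} \cdot 7 i \sqrt{2} \left(-16\right) = 14 i \left(-16\right) = - 224 i$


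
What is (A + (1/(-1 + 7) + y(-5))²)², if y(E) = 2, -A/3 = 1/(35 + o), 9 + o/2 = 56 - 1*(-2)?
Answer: 500372161/22924944 ≈ 21.827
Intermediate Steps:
o = 98 (o = -18 + 2*(56 - 1*(-2)) = -18 + 2*(56 + 2) = -18 + 2*58 = -18 + 116 = 98)
A = -3/133 (A = -3/(35 + 98) = -3/133 ≈ -0.022556)
(A + (1/(-1 + 7) + y(-5))²)² = (-3/133 + (1/(-1 + 7) + 2)²)² = (-3/133 + (1/6 + 2)²)² = (-3/133 + (⅙ + 2)²)² = (-3/133 + (13/6)²)² = (-3/133 + 169/36)² = (22369/4788)² = 500372161/22924944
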